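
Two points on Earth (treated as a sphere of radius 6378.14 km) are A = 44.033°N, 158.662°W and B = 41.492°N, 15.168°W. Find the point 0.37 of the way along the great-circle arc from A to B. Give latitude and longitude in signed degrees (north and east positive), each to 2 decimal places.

The central angle between A and B is δ = 1.5432 rad.
With f = 0.37, the slerp weights are sin((1−f)δ)/sin δ = 0.8264 and sin(fδ)/sin δ = 0.5407.
Weighted sum of the unit vectors: (0.8264)·(-0.6697,-0.2616,0.6951) + (0.5407)·(0.7230,-0.1960,0.6625) = (-0.1626, -0.3222, 0.9326).
Converting back: φ = atan2(z, √(x²+y²)) = 68.85°, λ = atan2(y, x) = -116.78°.

68.85°, -116.78°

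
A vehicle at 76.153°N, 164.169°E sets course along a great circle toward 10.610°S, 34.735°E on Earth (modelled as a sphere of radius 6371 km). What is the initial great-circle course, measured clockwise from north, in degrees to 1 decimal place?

Δλ = -129.434° = -2.2590 rad.
y = sin Δλ · cos φ₂ = (-0.7724)(0.9829) = -0.7592
x = cos φ₁ sin φ₂ − sin φ₁ cos φ₂ cos Δλ = (0.2393)(-0.1841) − (0.9709)(0.9829)(-0.6352) = 0.5621
θ = atan2(y, x) = -53.48°; adding 360° gives 306.5°.

306.5°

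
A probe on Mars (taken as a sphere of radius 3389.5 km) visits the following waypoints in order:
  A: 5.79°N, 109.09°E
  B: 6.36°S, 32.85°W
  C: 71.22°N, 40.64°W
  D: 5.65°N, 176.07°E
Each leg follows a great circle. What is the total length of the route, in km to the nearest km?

18891 km

Leg A→B: central angle 2.4811 rad, distance 8409.8 km.
Leg B→C: central angle 1.3570 rad, distance 4599.7 km.
Leg C→D: central angle 1.7352 rad, distance 5881.3 km.
Total: 8409.8 + 4599.7 + 5881.3 ≈ 18891 km.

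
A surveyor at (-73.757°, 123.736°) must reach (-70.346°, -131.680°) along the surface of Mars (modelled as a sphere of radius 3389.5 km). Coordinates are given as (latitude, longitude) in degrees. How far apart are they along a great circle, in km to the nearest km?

In radians: φ₁ = -1.2873, φ₂ = -1.2278, Δλ = 104.584° = 1.8253 rad.
cos c = sin φ₁ sin φ₂ + cos φ₁ cos φ₂ cos Δλ = (-0.9601)(-0.9417) + (0.2797)(0.3363)(-0.2518) = 0.88046,
so c = arccos(0.88046) = 0.49396 rad.
Distance = R·c = 3389.5 × 0.4940 ≈ 1674 km.

1674 km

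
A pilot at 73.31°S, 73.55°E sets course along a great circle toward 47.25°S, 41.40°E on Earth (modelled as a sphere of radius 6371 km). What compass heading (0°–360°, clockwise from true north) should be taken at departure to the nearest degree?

313°

Δλ = -32.150° = -0.5611 rad.
y = sin Δλ · cos φ₂ = (-0.5321)(0.6788) = -0.3612
x = cos φ₁ sin φ₂ − sin φ₁ cos φ₂ cos Δλ = (0.2872)(-0.7343) − (-0.9579)(0.6788)(0.8467) = 0.3396
θ = atan2(y, x) = -46.77°; adding 360° gives 313°.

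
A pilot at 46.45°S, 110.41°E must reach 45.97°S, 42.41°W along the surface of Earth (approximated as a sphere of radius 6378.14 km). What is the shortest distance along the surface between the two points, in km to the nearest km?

9411 km

Let φ₁ = -0.8107 rad, φ₂ = -0.8023 rad, and Δλ = -2.6672 rad.
cos c = sin φ₁ sin φ₂ + cos φ₁ cos φ₂ cos Δλ = (-0.7248)(-0.7190) + (0.6890)(0.6950)(-0.8896) = 0.09510,
so c = arccos(0.09510) = 1.47555 rad.
Distance = R·c = 6378.14 × 1.4755 ≈ 9411 km.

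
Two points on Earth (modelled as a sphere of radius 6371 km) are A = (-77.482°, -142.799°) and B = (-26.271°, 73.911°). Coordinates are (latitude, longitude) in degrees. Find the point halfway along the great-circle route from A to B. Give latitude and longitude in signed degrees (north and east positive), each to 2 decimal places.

The central angle between A and B is δ = 1.2909 rad.
With f = 0.5, the slerp weights are sin((1−f)δ)/sin δ = 0.6259 and sin(fδ)/sin δ = 0.6259.
Weighted sum of the unit vectors: (0.6259)·(-0.1726,-0.1310,-0.9762) + (0.6259)·(0.2485,0.8616,-0.4426) = (0.0475, 0.4573, -0.8881).
Converting back: φ = atan2(z, √(x²+y²)) = -62.63°, λ = atan2(y, x) = 84.07°.

-62.63°, 84.07°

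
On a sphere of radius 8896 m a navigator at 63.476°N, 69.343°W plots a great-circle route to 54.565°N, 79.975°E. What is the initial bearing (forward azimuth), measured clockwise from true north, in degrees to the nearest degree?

20°

Δλ = 149.318° = 2.6061 rad.
y = sin Δλ · cos φ₂ = (0.5103)(0.5798) = 0.2958
x = cos φ₁ sin φ₂ − sin φ₁ cos φ₂ cos Δλ = (0.4466)(0.8148) − (0.8947)(0.5798)(-0.8600) = 0.8100
θ = atan2(y, x) = 20.06°, so the bearing is 20°.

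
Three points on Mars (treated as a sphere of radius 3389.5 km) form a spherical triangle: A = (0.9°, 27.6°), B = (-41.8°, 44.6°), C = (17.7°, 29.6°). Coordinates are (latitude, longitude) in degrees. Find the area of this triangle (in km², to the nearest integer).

Side lengths (central angles): a = 1.0663, b = 0.2952, c = 0.7921 rad; semiperimeter s = 1.0768.
By l'Huilier's theorem, tan(E/4) = √[tan(s/2) tan((s−a)/2) tan((s−b)/2) tan((s−c)/2)], giving spherical excess E = 0.0544 rad.
Area = E·R² = 0.0544 × (3389.5)² ≈ 625229 km².

625229 km²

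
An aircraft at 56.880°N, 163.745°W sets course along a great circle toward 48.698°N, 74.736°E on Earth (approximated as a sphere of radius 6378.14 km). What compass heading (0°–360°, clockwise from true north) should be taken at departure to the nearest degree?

321°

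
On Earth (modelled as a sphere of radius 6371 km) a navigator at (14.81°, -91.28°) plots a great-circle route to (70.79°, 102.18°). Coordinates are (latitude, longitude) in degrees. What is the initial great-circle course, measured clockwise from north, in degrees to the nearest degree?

With φ₁ = 0.2585, φ₂ = 1.2355, Δλ = -2.9067 rad, the forward-azimuth formula gives
θ = atan2( sin Δλ cos φ₂ , cos φ₁ sin φ₂ − sin φ₁ cos φ₂ cos Δλ ) = atan2(-0.0766, 0.9947) = -4.40°.
Adding 360° brings this into [0°, 360°): 356°.

356°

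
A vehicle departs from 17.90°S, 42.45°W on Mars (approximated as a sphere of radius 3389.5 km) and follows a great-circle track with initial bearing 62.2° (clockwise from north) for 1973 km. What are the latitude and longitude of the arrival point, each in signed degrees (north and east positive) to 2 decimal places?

Angular distance δ = d/R = 1973/3389.5 = 0.58209 rad; initial bearing θ = 1.0856 rad.
sin φ₂ = sin φ₁ cos δ + cos φ₁ sin δ cos θ = (-0.3074)(0.8353) + (0.9516)(0.5498)(0.4664) = -0.0127, so φ₂ = -0.73°.
Δλ = atan2(sin θ sin δ cos φ₁, cos δ − sin φ₁ sin φ₂) = atan2(0.4628, 0.8314) = 29.101°.
λ₂ = -42.450° + 29.101° = -13.35°.

-0.73°, -13.35°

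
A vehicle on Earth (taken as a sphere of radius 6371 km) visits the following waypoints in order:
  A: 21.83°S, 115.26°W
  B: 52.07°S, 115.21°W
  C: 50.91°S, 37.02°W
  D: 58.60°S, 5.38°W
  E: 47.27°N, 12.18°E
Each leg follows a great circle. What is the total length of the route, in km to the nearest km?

22564 km

Leg A→B: central angle 0.5278 rad, distance 3362.5 km.
Leg B→C: central angle 0.8072 rad, distance 5142.6 km.
Leg C→D: central angle 0.3417 rad, distance 2177.2 km.
Leg D→E: central angle 1.8649 rad, distance 11881.6 km.
Total: 3362.5 + 5142.6 + 2177.2 + 11881.6 ≈ 22564 km.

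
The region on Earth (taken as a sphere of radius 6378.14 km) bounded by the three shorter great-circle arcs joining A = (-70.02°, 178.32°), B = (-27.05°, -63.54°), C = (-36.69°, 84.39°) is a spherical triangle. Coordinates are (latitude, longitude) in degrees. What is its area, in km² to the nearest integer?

Side lengths (central angles): a = 1.9108, b = 0.9971, c = 1.2830 rad; semiperimeter s = 2.0954.
By l'Huilier's theorem, tan(E/4) = √[tan(s/2) tan((s−a)/2) tan((s−b)/2) tan((s−c)/2)], giving spherical excess E = 0.8110 rad.
Area = E·R² = 0.8110 × (6378.14)² ≈ 32992491 km².

32992491 km²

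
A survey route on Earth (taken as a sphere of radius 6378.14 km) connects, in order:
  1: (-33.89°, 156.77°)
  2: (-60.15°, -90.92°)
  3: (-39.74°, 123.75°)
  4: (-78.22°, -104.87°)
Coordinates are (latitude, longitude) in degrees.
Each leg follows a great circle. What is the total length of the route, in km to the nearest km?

22886 km

Leg 1→2: central angle 1.2379 rad, distance 7895.5 km.
Leg 2→3: central angle 1.3287 rad, distance 8474.8 km.
Leg 3→4: central angle 1.0215 rad, distance 6515.4 km.
Total: 7895.5 + 8474.8 + 6515.4 ≈ 22886 km.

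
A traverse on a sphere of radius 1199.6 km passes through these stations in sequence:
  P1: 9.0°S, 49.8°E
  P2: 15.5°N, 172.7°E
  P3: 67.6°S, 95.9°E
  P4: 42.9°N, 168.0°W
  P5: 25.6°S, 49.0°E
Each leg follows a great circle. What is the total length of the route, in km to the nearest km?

10465 km

Leg P1→P2: central angle 2.1637 rad, distance 2595.6 km.
Leg P2→P3: central angle 1.7348 rad, distance 2081.0 km.
Leg P3→P4: central angle 2.2903 rad, distance 2747.5 km.
Leg P4→P5: central angle 2.5352 rad, distance 3041.3 km.
Total: 2595.6 + 2081.0 + 2747.5 + 3041.3 ≈ 10465 km.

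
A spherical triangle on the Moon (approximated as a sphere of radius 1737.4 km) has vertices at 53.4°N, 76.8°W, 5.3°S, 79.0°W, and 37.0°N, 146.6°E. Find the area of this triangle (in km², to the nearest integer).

Side lengths (central angles): a = 2.2294, b = 1.4332, c = 1.0250 rad; semiperimeter s = 2.3438.
By l'Huilier's theorem, tan(E/4) = √[tan(s/2) tan((s−a)/2) tan((s−b)/2) tan((s−c)/2)], giving spherical excess E = 0.8932 rad.
Area = E·R² = 0.8932 × (1737.4)² ≈ 2696149 km².

2696149 km²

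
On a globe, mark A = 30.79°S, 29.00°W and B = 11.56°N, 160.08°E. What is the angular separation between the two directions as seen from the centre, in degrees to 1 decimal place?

159.0°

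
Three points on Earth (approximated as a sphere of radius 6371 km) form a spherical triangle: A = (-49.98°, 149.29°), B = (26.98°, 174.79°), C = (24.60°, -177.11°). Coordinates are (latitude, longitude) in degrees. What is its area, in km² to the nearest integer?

Side lengths (central angles): a = 0.1339, b = 1.4018, c = 1.4002 rad; semiperimeter s = 1.4679.
By l'Huilier's theorem, tan(E/4) = √[tan(s/2) tan((s−a)/2) tan((s−b)/2) tan((s−c)/2)], giving spherical excess E = 0.1128 rad.
Area = E·R² = 0.1128 × (6371)² ≈ 4579428 km².

4579428 km²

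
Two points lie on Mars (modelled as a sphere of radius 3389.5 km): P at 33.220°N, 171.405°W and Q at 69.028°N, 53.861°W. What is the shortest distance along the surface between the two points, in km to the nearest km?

4028 km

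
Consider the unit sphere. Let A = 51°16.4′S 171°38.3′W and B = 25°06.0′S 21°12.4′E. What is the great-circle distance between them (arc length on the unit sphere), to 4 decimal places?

In radians: φ₁ = -0.8949, φ₂ = -0.4381, Δλ = -167.155° = -2.9174 rad.
cos c = sin φ₁ sin φ₂ + cos φ₁ cos φ₂ cos Δλ = (-0.7801)(-0.4242) + (0.6256)(0.9056)(-0.9750) = -0.22142,
so c = arccos(-0.22142) = 1.79406 rad.
On the unit sphere the arc length equals the central angle: 1.7941.

1.7941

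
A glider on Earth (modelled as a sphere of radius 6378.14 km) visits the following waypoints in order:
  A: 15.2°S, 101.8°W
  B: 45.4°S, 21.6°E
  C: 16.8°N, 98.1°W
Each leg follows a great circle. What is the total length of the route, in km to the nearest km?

Leg A→B: central angle 1.7582 rad, distance 11214.1 km.
Leg B→C: central angle 2.1399 rad, distance 13648.3 km.
Total: 11214.1 + 13648.3 ≈ 24862 km.

24862 km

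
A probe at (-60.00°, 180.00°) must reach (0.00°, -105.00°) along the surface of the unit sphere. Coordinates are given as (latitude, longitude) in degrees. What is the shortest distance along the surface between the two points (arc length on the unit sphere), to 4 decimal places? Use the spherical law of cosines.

1.4410

With latitudes φ₁ = -60.000°, φ₂ = 0.000° and longitude difference Δλ = 75.000°:
cos c = sin φ₁ sin φ₂ + cos φ₁ cos φ₂ cos Δλ = (-0.8660)(0.0000) + (0.5000)(1.0000)(0.2588) = 0.12941,
so c = arccos(0.12941) = 1.44102 rad.
On the unit sphere the arc length equals the central angle: 1.4410.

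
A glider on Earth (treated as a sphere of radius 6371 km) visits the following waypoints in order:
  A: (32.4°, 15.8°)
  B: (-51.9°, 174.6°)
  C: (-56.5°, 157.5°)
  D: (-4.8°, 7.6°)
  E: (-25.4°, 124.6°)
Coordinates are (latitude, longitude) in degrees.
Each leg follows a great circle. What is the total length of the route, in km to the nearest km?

Leg A→B: central angle 2.7078 rad, distance 17251.5 km.
Leg B→C: central angle 0.1915 rad, distance 1219.9 km.
Leg C→D: central angle 1.9889 rad, distance 12671.5 km.
Leg D→E: central angle 1.9528 rad, distance 12441.3 km.
Total: 17251.5 + 1219.9 + 12671.5 + 12441.3 ≈ 43584 km.

43584 km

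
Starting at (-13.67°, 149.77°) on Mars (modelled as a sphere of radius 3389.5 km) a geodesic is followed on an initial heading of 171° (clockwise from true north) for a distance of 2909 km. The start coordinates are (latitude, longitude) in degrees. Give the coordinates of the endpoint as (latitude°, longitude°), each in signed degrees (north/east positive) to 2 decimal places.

-61.73°, 164.24°

Angular distance δ = d/R = 2909/3389.5 = 0.85824 rad; initial bearing θ = 2.9845 rad.
sin φ₂ = sin φ₁ cos δ + cos φ₁ sin δ cos θ = (-0.2363)(0.6538) + (0.9717)(0.7567)(-0.9877) = -0.8807, so φ₂ = -61.73°.
Δλ = atan2(sin θ sin δ cos φ₁, cos δ − sin φ₁ sin φ₂) = atan2(0.1150, 0.4456) = 14.472°.
λ₂ = 149.770° + 14.472° = 164.24°.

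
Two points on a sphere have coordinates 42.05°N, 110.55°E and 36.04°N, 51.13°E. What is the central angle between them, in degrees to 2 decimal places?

45.61°

Let φ₁ = 0.7339 rad, φ₂ = 0.6290 rad, and Δλ = -1.0371 rad.
cos c = sin φ₁ sin φ₂ + cos φ₁ cos φ₂ cos Δλ = (0.6698)(0.5883) + (0.7426)(0.8086)(0.5087) = 0.69953,
so c = arccos(0.69953) = 0.79605 rad.
So the angular separation is 45.61°.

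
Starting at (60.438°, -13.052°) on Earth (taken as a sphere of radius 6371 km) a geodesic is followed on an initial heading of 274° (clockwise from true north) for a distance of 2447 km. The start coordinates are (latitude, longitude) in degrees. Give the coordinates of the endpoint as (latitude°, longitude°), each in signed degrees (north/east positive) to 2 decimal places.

Angular distance δ = d/R = 2447/6371 = 0.38408 rad; initial bearing θ = 4.7822 rad.
sin φ₂ = sin φ₁ cos δ + cos φ₁ sin δ cos θ = (0.8698)(0.9271) + (0.4934)(0.3747)(0.0698) = 0.8193, so φ₂ = 55.02°.
Δλ = atan2(sin θ sin δ cos φ₁, cos δ − sin φ₁ sin φ₂) = atan2(-0.1844, 0.2145) = -40.693°.
λ₂ = -13.052° − 40.693° = -53.75°.

55.02°, -53.75°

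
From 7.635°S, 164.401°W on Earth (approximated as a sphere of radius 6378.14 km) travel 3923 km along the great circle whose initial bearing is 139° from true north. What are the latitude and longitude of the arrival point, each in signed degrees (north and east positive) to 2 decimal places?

Angular distance δ = d/R = 3923/6378.14 = 0.61507 rad; initial bearing θ = 2.4260 rad.
sin φ₂ = sin φ₁ cos δ + cos φ₁ sin δ cos θ = (-0.1329)(0.8167) + (0.9911)(0.5770)(-0.7547) = -0.5401, so φ₂ = -32.69°.
Δλ = atan2(sin θ sin δ cos φ₁, cos δ − sin φ₁ sin φ₂) = atan2(0.3752, 0.7450) = 26.732°.
λ₂ = -164.401° + 26.732° = -137.67°.

-32.69°, -137.67°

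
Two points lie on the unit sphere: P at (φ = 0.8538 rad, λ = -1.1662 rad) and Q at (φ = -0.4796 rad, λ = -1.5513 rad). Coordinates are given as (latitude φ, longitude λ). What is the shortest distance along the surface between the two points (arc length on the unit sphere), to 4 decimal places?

With latitudes φ₁ = 48.919°, φ₂ = -27.479° and longitude difference Δλ = -22.065°:
Haversine: a = sin²(Δφ/2) + cos φ₁ cos φ₂ sin²(Δλ/2) = 0.3824 + (0.6571)(0.8872)(0.0366) = 0.40376.
Central angle c = 2·arcsin(√a) = 1.37711 rad.
On the unit sphere the arc length equals the central angle: 1.3771.

1.3771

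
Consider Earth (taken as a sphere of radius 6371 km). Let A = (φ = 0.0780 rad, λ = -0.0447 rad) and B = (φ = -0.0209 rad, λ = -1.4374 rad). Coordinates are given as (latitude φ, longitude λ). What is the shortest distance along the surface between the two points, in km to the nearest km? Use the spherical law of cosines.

8887 km

In radians: φ₁ = 0.0780, φ₂ = -0.0209, Δλ = -79.796° = -1.3927 rad.
cos c = sin φ₁ sin φ₂ + cos φ₁ cos φ₂ cos Δλ = (0.0779)(-0.0209) + (0.9970)(0.9998)(0.1772) = 0.17495,
so c = arccos(0.17495) = 1.39494 rad.
Distance = R·c = 6371 × 1.3949 ≈ 8887 km.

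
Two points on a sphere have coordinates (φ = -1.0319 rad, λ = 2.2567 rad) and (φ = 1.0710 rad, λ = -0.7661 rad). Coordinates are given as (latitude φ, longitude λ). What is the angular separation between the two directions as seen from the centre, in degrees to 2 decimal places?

In radians: φ₁ = -1.0319, φ₂ = 1.0710, Δλ = -173.194° = -3.0228 rad.
cos c = sin φ₁ sin φ₂ + cos φ₁ cos φ₂ cos Δλ = (-0.8583)(0.8777) + (0.5132)(0.4792)(-0.9930) = -0.99750,
so c = arccos(-0.99750) = 3.07090 rad.
So the angular separation is 175.95°.

175.95°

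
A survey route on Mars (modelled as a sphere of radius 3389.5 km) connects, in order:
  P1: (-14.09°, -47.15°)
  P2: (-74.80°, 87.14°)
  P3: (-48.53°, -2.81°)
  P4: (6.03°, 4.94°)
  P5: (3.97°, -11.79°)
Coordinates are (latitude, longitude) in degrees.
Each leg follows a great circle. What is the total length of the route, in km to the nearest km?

Leg P1→P2: central angle 1.5134 rad, distance 5129.7 km.
Leg P2→P3: central angle 0.7623 rad, distance 2583.9 km.
Leg P3→P4: central angle 0.9596 rad, distance 3252.6 km.
Leg P4→P5: central angle 0.2931 rad, distance 993.4 km.
Total: 5129.7 + 2583.9 + 3252.6 + 993.4 ≈ 11960 km.

11960 km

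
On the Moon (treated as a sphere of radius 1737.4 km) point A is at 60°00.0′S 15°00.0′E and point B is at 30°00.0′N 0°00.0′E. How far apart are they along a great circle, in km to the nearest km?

2755 km

Let φ₁ = -1.0472 rad, φ₂ = 0.5236 rad, and Δλ = -0.2618 rad.
cos c = sin φ₁ sin φ₂ + cos φ₁ cos φ₂ cos Δλ = (-0.8660)(0.5000) + (0.5000)(0.8660)(0.9659) = -0.01475,
so c = arccos(-0.01475) = 1.58555 rad.
Distance = R·c = 1737.4 × 1.5856 ≈ 2755 km.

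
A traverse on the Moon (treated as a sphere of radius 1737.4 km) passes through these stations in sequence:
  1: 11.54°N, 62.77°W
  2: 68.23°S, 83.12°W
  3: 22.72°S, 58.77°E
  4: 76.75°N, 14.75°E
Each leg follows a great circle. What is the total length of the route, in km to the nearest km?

Leg 1→2: central angle 1.4153 rad, distance 2458.9 km.
Leg 2→3: central angle 1.4812 rad, distance 2573.4 km.
Leg 3→4: central angle 1.7966 rad, distance 3121.5 km.
Total: 2458.9 + 2573.4 + 3121.5 ≈ 8154 km.

8154 km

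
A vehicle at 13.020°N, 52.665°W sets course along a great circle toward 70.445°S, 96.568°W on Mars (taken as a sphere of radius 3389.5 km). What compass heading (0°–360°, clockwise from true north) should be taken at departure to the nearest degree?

193°

Δλ = -43.903° = -0.7663 rad.
y = sin Δλ · cos φ₂ = (-0.6934)(0.3347) = -0.2321
x = cos φ₁ sin φ₂ − sin φ₁ cos φ₂ cos Δλ = (0.9743)(-0.9423) − (0.2253)(0.3347)(0.7205) = -0.9724
θ = atan2(y, x) = -166.58°; adding 360° gives 193°.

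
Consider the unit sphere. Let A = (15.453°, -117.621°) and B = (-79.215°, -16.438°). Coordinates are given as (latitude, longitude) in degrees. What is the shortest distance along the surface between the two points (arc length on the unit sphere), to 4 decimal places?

Let φ₁ = 0.2697 rad, φ₂ = -1.3826 rad, and Δλ = 1.7660 rad.
cos c = sin φ₁ sin φ₂ + cos φ₁ cos φ₂ cos Δλ = (0.2664)(-0.9823) + (0.9638)(0.1871)(-0.1939) = -0.29672,
so c = arccos(-0.29672) = 1.87205 rad.
On the unit sphere the arc length equals the central angle: 1.8721.

1.8721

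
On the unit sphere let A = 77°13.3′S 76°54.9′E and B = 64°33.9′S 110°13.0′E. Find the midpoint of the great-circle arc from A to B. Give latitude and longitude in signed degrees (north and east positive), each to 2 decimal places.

The central angle between A and B is δ = 0.2834 rad.
With f = 0.5, the slerp weights are sin((1−f)δ)/sin δ = 0.5051 and sin(fδ)/sin δ = 0.5051.
Weighted sum of the unit vectors: (0.5051)·(0.0501,0.2154,-0.9752) + (0.5051)·(-0.1484,0.4030,-0.9031) = (-0.0497, 0.3124, -0.9487).
Converting back: φ = atan2(z, √(x²+y²)) = -71.56°, λ = atan2(y, x) = 99.04°.

-71.56°, 99.04°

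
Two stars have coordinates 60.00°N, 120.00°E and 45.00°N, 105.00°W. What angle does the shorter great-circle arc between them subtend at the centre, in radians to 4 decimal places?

With latitudes φ₁ = 60.000°, φ₂ = 45.000° and longitude difference Δλ = 135.000°:
Haversine: a = sin²(Δφ/2) + cos φ₁ cos φ₂ sin²(Δλ/2) = 0.0170 + (0.5000)(0.7071)(0.8536) = 0.31881.
Central angle c = 2·arcsin(√a) = 1.19998 rad.
So the angular separation is 1.2000 rad.

1.2000 rad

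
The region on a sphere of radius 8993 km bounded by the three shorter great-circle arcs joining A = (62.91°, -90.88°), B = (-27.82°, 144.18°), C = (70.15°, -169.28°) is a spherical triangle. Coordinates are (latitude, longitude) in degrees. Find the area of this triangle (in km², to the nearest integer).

30224904 km²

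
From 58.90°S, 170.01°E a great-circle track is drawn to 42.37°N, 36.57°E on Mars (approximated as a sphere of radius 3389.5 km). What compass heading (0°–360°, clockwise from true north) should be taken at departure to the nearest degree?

261°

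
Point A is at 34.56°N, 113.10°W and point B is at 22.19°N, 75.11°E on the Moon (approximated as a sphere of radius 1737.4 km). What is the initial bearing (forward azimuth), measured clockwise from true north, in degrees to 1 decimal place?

351.0°

Δλ = -171.790° = -2.9983 rad.
y = sin Δλ · cos φ₂ = (-0.1428)(0.9259) = -0.1322
x = cos φ₁ sin φ₂ − sin φ₁ cos φ₂ cos Δλ = (0.8235)(0.3777) − (0.5673)(0.9259)(-0.9898) = 0.8309
θ = atan2(y, x) = -9.04°; adding 360° gives 351.0°.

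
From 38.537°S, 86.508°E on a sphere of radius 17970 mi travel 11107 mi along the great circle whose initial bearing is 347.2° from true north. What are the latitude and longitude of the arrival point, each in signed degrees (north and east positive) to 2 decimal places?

-3.77°, 79.12°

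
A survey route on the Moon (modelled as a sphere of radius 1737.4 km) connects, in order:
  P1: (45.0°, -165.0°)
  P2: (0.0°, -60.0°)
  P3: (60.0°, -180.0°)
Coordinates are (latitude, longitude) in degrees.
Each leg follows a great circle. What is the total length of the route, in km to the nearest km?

Leg P1→P2: central angle 1.7548 rad, distance 3048.9 km.
Leg P2→P3: central angle 1.8235 rad, distance 3168.1 km.
Total: 3048.9 + 3168.1 ≈ 6217 km.

6217 km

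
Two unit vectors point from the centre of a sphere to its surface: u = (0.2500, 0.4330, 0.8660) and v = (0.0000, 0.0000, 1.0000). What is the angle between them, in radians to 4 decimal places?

u·v = 0.8660; |u| = 1.0000, |v| = 1.0000.
cos θ = (u·v)/(|u||v|) = 0.8660, so θ = 0.5236 rad.

0.5236 rad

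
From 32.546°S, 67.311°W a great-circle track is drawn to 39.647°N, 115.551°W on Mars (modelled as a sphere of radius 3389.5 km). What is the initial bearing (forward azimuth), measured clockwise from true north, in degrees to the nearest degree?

325°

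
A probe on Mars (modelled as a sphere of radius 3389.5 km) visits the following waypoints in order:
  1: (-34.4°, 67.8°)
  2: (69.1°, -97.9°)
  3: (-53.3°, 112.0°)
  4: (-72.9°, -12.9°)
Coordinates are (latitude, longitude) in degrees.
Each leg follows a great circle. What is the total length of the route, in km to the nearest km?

Leg 1→2: central angle 2.5201 rad, distance 8542.0 km.
Leg 2→3: central angle 2.7758 rad, distance 9408.6 km.
Leg 3→4: central angle 0.8422 rad, distance 2854.8 km.
Total: 8542.0 + 9408.6 + 2854.8 ≈ 20805 km.

20805 km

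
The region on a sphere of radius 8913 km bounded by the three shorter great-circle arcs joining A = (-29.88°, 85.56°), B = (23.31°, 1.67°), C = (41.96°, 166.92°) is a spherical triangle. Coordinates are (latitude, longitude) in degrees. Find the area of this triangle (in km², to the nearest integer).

204093466 km²

Side lengths (central angles): a = 1.9778, b = 1.8093, c = 1.6834 rad; semiperimeter s = 2.7352.
By l'Huilier's theorem, tan(E/4) = √[tan(s/2) tan((s−a)/2) tan((s−b)/2) tan((s−c)/2)], giving spherical excess E = 2.5691 rad.
Area = E·R² = 2.5691 × (8913)² ≈ 204093466 km².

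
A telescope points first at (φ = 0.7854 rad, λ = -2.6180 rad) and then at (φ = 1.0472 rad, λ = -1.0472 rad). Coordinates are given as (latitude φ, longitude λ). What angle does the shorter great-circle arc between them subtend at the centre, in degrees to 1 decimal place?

52.2°

With latitudes φ₁ = 45.000°, φ₂ = 60.000° and longitude difference Δλ = 90.000°:
cos c = sin φ₁ sin φ₂ + cos φ₁ cos φ₂ cos Δλ = (0.7071)(0.8660) + (0.7071)(0.5000)(-0.0000) = 0.61237,
so c = arccos(0.61237) = 0.91174 rad.
So the angular separation is 52.2°.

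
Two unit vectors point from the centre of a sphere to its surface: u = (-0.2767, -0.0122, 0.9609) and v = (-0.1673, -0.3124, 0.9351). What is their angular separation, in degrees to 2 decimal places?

18.45°

u·v = 0.9486; |u| = 1.0000, |v| = 1.0000.
cos θ = (u·v)/(|u||v|) = 0.9486, so θ = 18.45°.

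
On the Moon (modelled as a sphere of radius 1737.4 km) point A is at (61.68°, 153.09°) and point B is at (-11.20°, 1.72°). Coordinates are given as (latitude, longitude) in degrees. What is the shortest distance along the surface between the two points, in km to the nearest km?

3803 km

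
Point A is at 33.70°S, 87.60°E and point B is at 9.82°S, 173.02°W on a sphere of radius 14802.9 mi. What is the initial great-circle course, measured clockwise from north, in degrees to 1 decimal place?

103.4°

With φ₁ = -0.5882, φ₂ = -0.1714, Δλ = 1.7345 rad, the forward-azimuth formula gives
θ = atan2( sin Δλ cos φ₂ , cos φ₁ sin φ₂ − sin φ₁ cos φ₂ cos Δλ ) = atan2(0.9722, -0.2310) = 103.37°.
So the initial bearing is 103.4°.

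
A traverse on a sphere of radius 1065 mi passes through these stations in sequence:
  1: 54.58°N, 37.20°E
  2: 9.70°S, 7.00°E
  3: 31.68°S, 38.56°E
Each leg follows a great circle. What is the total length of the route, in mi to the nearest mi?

Leg 1→2: central angle 1.2063 rad, distance 1284.8 mi.
Leg 2→3: central angle 0.6381 rad, distance 679.5 mi.
Total: 1284.8 + 679.5 ≈ 1964 mi.

1964 mi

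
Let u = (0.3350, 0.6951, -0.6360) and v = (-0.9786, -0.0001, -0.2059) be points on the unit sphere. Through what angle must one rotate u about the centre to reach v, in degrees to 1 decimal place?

101.4°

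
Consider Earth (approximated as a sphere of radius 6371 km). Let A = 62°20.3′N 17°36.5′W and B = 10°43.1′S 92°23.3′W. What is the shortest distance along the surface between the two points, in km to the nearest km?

10294 km

In radians: φ₁ = 1.0880, φ₂ = -0.1871, Δλ = -74.780° = -1.3052 rad.
cos c = sin φ₁ sin φ₂ + cos φ₁ cos φ₂ cos Δλ = (0.8857)(-0.1860) + (0.4642)(0.9826)(0.2625) = -0.04497,
so c = arccos(-0.04497) = 1.61578 rad.
Distance = R·c = 6371 × 1.6158 ≈ 10294 km.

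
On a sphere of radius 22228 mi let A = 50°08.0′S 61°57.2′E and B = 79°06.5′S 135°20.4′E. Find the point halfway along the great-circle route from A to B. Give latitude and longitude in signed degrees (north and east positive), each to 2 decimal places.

-67.68°, 76.56°

The central angle between A and B is δ = 0.6627 rad.
With f = 0.5, the slerp weights are sin((1−f)δ)/sin δ = 0.5288 and sin(fδ)/sin δ = 0.5288.
Weighted sum of the unit vectors: (0.5288)·(0.3014,0.5657,-0.7675) + (0.5288)·(-0.1344,0.1328,-0.9820) = (0.0883, 0.3694, -0.9251).
Converting back: φ = atan2(z, √(x²+y²)) = -67.68°, λ = atan2(y, x) = 76.56°.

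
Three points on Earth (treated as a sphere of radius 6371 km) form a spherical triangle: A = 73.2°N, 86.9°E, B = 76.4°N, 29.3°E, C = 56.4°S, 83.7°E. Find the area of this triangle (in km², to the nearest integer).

21026836 km²

Side lengths (central angles): a = 2.3947, b = 2.2623, c = 0.2580 rad; semiperimeter s = 2.4575.
By l'Huilier's theorem, tan(E/4) = √[tan(s/2) tan((s−a)/2) tan((s−b)/2) tan((s−c)/2)], giving spherical excess E = 0.5180 rad.
Area = E·R² = 0.5180 × (6371)² ≈ 21026836 km².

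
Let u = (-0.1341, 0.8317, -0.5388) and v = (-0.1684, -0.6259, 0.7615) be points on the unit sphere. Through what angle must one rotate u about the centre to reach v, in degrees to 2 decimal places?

155.27°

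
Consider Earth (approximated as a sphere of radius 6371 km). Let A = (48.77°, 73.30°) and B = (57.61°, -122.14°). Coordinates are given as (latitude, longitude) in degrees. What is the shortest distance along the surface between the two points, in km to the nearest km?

Let φ₁ = 0.8512 rad, φ₂ = 1.0055 rad, and Δλ = 2.8721 rad.
Haversine: a = sin²(Δφ/2) + cos φ₁ cos φ₂ sin²(Δλ/2) = 0.0059 + (0.6591)(0.5357)(0.9820) = 0.35263.
Central angle c = 2·arcsin(√a) = 1.27160 rad.
Distance = R·c = 6371 × 1.2716 ≈ 8101 km.

8101 km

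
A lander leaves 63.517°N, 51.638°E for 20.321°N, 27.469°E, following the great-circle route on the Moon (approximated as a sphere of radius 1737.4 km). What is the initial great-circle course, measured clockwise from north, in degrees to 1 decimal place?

Δλ = -24.169° = -0.4218 rad.
y = sin Δλ · cos φ₂ = (-0.4094)(0.9378) = -0.3839
x = cos φ₁ sin φ₂ − sin φ₁ cos φ₂ cos Δλ = (0.4459)(0.3473) − (0.8951)(0.9378)(0.9123) = -0.6109
θ = atan2(y, x) = -147.85°; adding 360° gives 212.1°.

212.1°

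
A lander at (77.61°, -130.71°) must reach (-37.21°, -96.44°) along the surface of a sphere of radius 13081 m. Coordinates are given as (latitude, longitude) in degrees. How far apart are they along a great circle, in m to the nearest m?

Let φ₁ = 1.3546 rad, φ₂ = -0.6494 rad, and Δλ = 0.5981 rad.
Haversine: a = sin²(Δφ/2) + cos φ₁ cos φ₂ sin²(Δλ/2) = 0.7099 + (0.2146)(0.7964)(0.0868) = 0.72472.
Central angle c = 2·arcsin(√a) = 2.03693 rad.
Distance = R·c = 13081 × 2.0369 ≈ 26645 m.

26645 m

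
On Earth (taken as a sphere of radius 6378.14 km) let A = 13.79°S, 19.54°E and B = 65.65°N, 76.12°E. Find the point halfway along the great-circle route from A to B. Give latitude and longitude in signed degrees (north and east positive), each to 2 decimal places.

28.35°, 35.56°

Central angle δ = 1.5674 rad. Interpolating on the sphere with fraction f = 0.5:
P = [sin((1−f)δ)·A + sin(fδ)·B] / sin δ = 0.7059·A + 0.7059·B in Cartesian coordinates,
giving P = (0.7159, 0.5119, 0.4749), i.e. latitude 28.35°, longitude 35.56°.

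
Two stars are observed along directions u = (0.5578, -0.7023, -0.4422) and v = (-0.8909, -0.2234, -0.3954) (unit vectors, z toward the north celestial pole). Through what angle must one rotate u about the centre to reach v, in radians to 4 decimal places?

u·v = -0.1652; |u| = 1.0000, |v| = 1.0000.
cos θ = (u·v)/(|u||v|) = -0.1652, so θ = 1.7368 rad.

1.7368 rad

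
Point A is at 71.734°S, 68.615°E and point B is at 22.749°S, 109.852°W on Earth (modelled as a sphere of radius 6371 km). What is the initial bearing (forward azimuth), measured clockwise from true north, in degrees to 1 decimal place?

181.4°

Δλ = -178.467° = -3.1148 rad.
y = sin Δλ · cos φ₂ = (-0.0268)(0.9222) = -0.0247
x = cos φ₁ sin φ₂ − sin φ₁ cos φ₂ cos Δλ = (0.3134)(-0.3867) − (-0.9496)(0.9222)(-0.9996) = -0.9966
θ = atan2(y, x) = -178.58°; adding 360° gives 181.4°.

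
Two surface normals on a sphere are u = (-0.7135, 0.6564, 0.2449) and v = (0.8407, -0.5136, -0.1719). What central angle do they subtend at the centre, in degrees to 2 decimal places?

168.25°

u·v = -0.9791; |u| = 1.0000, |v| = 1.0001.
cos θ = (u·v)/(|u||v|) = -0.9790, so θ = 168.25°.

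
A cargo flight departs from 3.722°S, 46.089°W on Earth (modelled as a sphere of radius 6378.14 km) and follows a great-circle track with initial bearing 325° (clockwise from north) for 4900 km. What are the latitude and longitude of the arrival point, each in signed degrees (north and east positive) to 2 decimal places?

Angular distance δ = d/R = 4900/6378.14 = 0.76825 rad; initial bearing θ = 5.6723 rad.
sin φ₂ = sin φ₁ cos δ + cos φ₁ sin δ cos θ = (-0.0649)(0.7191) + (0.9979)(0.6949)(0.8192) = 0.5213, so φ₂ = 31.42°.
Δλ = atan2(sin θ sin δ cos φ₁, cos δ − sin φ₁ sin φ₂) = atan2(-0.3977, 0.7530) = -27.843°.
λ₂ = -46.089° − 27.843° = -73.93°.

31.42°, -73.93°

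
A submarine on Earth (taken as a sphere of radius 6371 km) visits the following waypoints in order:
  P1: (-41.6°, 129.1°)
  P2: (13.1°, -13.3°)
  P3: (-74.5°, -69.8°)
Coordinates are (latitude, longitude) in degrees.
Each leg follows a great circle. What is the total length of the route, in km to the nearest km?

25682 km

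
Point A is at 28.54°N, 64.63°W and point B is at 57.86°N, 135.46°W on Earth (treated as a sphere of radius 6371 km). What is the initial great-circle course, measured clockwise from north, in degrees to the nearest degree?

With φ₁ = 0.4981, φ₂ = 1.0098, Δλ = -1.2362 rad, the forward-azimuth formula gives
θ = atan2( sin Δλ cos φ₂ , cos φ₁ sin φ₂ − sin φ₁ cos φ₂ cos Δλ ) = atan2(-0.5025, 0.6604) = -37.27°.
Adding 360° brings this into [0°, 360°): 323°.

323°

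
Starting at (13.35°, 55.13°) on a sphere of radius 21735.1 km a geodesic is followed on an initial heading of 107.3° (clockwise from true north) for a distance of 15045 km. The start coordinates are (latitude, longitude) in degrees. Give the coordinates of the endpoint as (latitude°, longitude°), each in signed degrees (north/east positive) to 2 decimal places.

-0.40°, 92.67°

Angular distance δ = d/R = 15045/21735.1 = 0.69220 rad; initial bearing θ = 1.8727 rad.
sin φ₂ = sin φ₁ cos δ + cos φ₁ sin δ cos θ = (0.2309)(0.7698) + (0.9730)(0.6382)(-0.2974) = -0.0069, so φ₂ = -0.40°.
Δλ = atan2(sin θ sin δ cos φ₁, cos δ − sin φ₁ sin φ₂) = atan2(0.5929, 0.7714) = 37.544°.
λ₂ = 55.130° + 37.544° = 92.67°.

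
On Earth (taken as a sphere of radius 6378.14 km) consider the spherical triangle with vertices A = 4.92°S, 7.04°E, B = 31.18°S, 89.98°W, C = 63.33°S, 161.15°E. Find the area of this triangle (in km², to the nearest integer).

61041177 km²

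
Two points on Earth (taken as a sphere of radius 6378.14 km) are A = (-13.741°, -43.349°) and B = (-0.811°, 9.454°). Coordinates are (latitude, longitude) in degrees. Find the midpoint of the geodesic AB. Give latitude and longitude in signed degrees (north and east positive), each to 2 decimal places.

-8.11°, -16.54°

Central angle δ = 0.9390 rad. Interpolating on the sphere with fraction f = 0.5:
P = [sin((1−f)δ)·A + sin(fδ)·B] / sin δ = 0.5607·A + 0.5607·B in Cartesian coordinates,
giving P = (0.9490, -0.2818, -0.1411), i.e. latitude -8.11°, longitude -16.54°.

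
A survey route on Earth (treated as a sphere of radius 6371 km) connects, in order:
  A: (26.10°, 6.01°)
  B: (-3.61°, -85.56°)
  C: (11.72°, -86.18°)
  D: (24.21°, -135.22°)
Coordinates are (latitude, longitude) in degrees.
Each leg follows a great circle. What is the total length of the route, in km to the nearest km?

17388 km

Leg A→B: central angle 1.6231 rad, distance 10340.6 km.
Leg B→C: central angle 0.2678 rad, distance 1706.0 km.
Leg C→D: central angle 0.8383 rad, distance 5340.9 km.
Total: 10340.6 + 1706.0 + 5340.9 ≈ 17388 km.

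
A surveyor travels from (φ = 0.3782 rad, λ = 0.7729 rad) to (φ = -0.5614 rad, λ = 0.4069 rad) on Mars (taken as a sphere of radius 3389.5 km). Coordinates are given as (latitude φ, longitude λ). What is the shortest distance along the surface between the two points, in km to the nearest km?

3399 km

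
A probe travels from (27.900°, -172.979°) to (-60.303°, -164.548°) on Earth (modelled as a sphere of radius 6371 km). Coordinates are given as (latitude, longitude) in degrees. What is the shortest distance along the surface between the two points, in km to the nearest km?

9838 km

With latitudes φ₁ = 27.900°, φ₂ = -60.303° and longitude difference Δλ = 8.431°:
cos c = sin φ₁ sin φ₂ + cos φ₁ cos φ₂ cos Δλ = (0.4679)(-0.8687) + (0.8838)(0.4954)(0.9892) = 0.02663,
so c = arccos(0.02663) = 1.54417 rad.
Distance = R·c = 6371 × 1.5442 ≈ 9838 km.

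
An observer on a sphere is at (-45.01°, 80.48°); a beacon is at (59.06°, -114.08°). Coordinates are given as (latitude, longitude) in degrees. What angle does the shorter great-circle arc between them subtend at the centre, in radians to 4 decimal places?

2.8522 rad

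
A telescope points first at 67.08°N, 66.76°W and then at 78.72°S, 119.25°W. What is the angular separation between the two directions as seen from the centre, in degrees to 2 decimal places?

Let φ₁ = 1.1708 rad, φ₂ = -1.3739 rad, and Δλ = -0.9161 rad.
cos c = sin φ₁ sin φ₂ + cos φ₁ cos φ₂ cos Δλ = (0.9210)(-0.9807) + (0.3894)(0.1956)(0.6089) = -0.85687,
so c = arccos(-0.85687) = 2.59997 rad.
So the angular separation is 148.97°.

148.97°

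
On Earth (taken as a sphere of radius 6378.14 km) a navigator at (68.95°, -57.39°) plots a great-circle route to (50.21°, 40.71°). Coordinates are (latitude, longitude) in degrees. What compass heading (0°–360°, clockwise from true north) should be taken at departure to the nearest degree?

60°

With φ₁ = 1.2034, φ₂ = 0.8763, Δλ = 1.7122 rad, the forward-azimuth formula gives
θ = atan2( sin Δλ cos φ₂ , cos φ₁ sin φ₂ − sin φ₁ cos φ₂ cos Δλ ) = atan2(0.6336, 0.3601) = 60.38°.
So the initial bearing is 60°.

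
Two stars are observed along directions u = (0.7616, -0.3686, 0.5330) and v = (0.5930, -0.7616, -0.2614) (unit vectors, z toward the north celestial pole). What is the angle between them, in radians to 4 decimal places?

u·v = 0.5930; |u| = 1.0000, |v| = 1.0000.
cos θ = (u·v)/(|u||v|) = 0.5930, so θ = 0.9360 rad.

0.9360 rad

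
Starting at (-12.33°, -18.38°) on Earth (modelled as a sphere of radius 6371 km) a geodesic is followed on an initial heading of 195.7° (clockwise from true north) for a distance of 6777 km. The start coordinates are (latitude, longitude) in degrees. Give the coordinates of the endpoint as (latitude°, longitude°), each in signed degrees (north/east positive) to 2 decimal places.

-67.80°, -57.13°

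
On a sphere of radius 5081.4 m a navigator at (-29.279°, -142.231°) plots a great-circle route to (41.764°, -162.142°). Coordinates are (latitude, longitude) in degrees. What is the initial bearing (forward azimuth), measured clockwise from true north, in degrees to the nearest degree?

345°

With φ₁ = -0.5110, φ₂ = 0.7289, Δλ = -0.3475 rad, the forward-azimuth formula gives
θ = atan2( sin Δλ cos φ₂ , cos φ₁ sin φ₂ − sin φ₁ cos φ₂ cos Δλ ) = atan2(-0.2540, 0.9240) = -15.37°.
Adding 360° brings this into [0°, 360°): 345°.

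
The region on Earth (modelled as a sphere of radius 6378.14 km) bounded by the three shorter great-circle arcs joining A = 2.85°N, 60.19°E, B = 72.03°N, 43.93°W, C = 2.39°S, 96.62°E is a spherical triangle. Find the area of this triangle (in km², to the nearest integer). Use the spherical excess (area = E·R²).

28268555 km²

Side lengths (central angles): a = 1.8522, b = 0.6421, c = 1.5987 rad; semiperimeter s = 2.0465.
By l'Huilier's theorem, tan(E/4) = √[tan(s/2) tan((s−a)/2) tan((s−b)/2) tan((s−c)/2)], giving spherical excess E = 0.6949 rad.
Area = E·R² = 0.6949 × (6378.14)² ≈ 28268555 km².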